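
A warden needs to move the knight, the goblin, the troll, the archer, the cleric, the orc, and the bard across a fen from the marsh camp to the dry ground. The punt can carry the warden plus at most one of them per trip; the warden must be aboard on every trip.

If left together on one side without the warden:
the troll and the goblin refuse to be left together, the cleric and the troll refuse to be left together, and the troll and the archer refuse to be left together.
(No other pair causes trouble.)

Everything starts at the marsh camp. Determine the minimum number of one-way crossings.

Following every safe sequence of crossings from the start, the most of the 7 that can be at the dry ground as the punt arrives there on crossings 1, 3, 5, 7, 9 is 1, 2, 3, 4, 5 respectively; the best ever achieved is 5 of 7.
From crossing 11 on, no configuration arises that was not already reachable earlier: only 72 distinct safe configurations (who is on which side, and where the punt is) can ever be reached, none of them has everyone across, and every continuation just revisits them. So no valid plan exists.

impossible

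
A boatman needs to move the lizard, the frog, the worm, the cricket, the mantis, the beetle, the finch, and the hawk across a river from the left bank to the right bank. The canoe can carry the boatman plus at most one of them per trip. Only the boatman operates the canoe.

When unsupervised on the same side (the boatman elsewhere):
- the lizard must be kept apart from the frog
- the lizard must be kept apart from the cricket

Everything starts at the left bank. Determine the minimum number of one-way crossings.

Counting alone: the boatman can take at most 1 across per trip to the right bank, so moving all 8 needs at least 8 loaded trips out, with a return between consecutive ones — at least 15 crossings.
The safety rule pushes this higher. Following every safe sequence of crossings, the most of the 8 that can be at the right bank as the canoe arrives there on crossing 15 is 7 — never all 8.
So no plan with fewer than 17 crossings exists, and this one achieves 17:
1. Boatman goes to the right bank with the lizard.  [the left bank: the beetle, the cricket, the finch, the frog, the hawk, the mantis, the worm | the right bank: the lizard]
2. Boatman goes back to the left bank alone.  [the left bank: the beetle, the cricket, the finch, the frog, the hawk, the mantis, the worm | the right bank: the lizard]
3. Boatman goes to the right bank with the frog.  [the left bank: the beetle, the cricket, the finch, the hawk, the mantis, the worm | the right bank: the frog, the lizard]
4. Boatman goes back to the left bank with the lizard.  [the left bank: the beetle, the cricket, the finch, the hawk, the lizard, the mantis, the worm | the right bank: the frog]
5. Boatman goes to the right bank with the cricket.  [the left bank: the beetle, the finch, the hawk, the lizard, the mantis, the worm | the right bank: the cricket, the frog]
6. Boatman goes back to the left bank alone.  [the left bank: the beetle, the finch, the hawk, the lizard, the mantis, the worm | the right bank: the cricket, the frog]
7. Boatman goes to the right bank with the worm.  [the left bank: the beetle, the finch, the hawk, the lizard, the mantis | the right bank: the cricket, the frog, the worm]
8. Boatman goes back to the left bank alone.  [the left bank: the beetle, the finch, the hawk, the lizard, the mantis | the right bank: the cricket, the frog, the worm]
9. Boatman goes to the right bank with the mantis.  [the left bank: the beetle, the finch, the hawk, the lizard | the right bank: the cricket, the frog, the mantis, the worm]
10. Boatman goes back to the left bank alone.  [the left bank: the beetle, the finch, the hawk, the lizard | the right bank: the cricket, the frog, the mantis, the worm]
11. Boatman goes to the right bank with the beetle.  [the left bank: the finch, the hawk, the lizard | the right bank: the beetle, the cricket, the frog, the mantis, the worm]
12. Boatman goes back to the left bank alone.  [the left bank: the finch, the hawk, the lizard | the right bank: the beetle, the cricket, the frog, the mantis, the worm]
13. Boatman goes to the right bank with the finch.  [the left bank: the hawk, the lizard | the right bank: the beetle, the cricket, the finch, the frog, the mantis, the worm]
14. Boatman goes back to the left bank alone.  [the left bank: the hawk, the lizard | the right bank: the beetle, the cricket, the finch, the frog, the mantis, the worm]
15. Boatman goes to the right bank with the hawk.  [the left bank: the lizard | the right bank: the beetle, the cricket, the finch, the frog, the hawk, the mantis, the worm]
16. Boatman goes back to the left bank alone.  [the left bank: the lizard | the right bank: the beetle, the cricket, the finch, the frog, the hawk, the mantis, the worm]
17. Boatman goes to the right bank with the lizard.  [the left bank: — | the right bank: the beetle, the cricket, the finch, the frog, the hawk, the lizard, the mantis, the worm]

17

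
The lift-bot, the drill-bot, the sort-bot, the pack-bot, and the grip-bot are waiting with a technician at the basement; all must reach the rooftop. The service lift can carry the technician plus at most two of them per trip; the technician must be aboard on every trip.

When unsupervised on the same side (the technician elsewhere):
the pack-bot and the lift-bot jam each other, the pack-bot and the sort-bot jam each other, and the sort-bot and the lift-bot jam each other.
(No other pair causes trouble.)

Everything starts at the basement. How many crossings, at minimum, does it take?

7

Counting alone: the technician can take at most 2 across per trip to the rooftop, so moving all 5 needs at least 3 loaded trips out, with a return between consecutive ones — at least 5 crossings.
The safety rule pushes this higher. Following every safe sequence of crossings, the most of the 5 that can be at the rooftop as the service lift arrives there on crossing 5 is 4 — never all 5.
So no plan with fewer than 7 crossings exists, and this one achieves 7:
1. Technician goes to the rooftop with the lift-bot and the sort-bot.  [the basement: the drill-bot, the grip-bot, the pack-bot | the rooftop: the lift-bot, the sort-bot]
2. Technician goes back to the basement with the lift-bot.  [the basement: the drill-bot, the grip-bot, the lift-bot, the pack-bot | the rooftop: the sort-bot]
3. Technician goes to the rooftop with the drill-bot and the lift-bot.  [the basement: the grip-bot, the pack-bot | the rooftop: the drill-bot, the lift-bot, the sort-bot]
4. Technician goes back to the basement with the lift-bot.  [the basement: the grip-bot, the lift-bot, the pack-bot | the rooftop: the drill-bot, the sort-bot]
5. Technician goes to the rooftop with the grip-bot and the lift-bot.  [the basement: the pack-bot | the rooftop: the drill-bot, the grip-bot, the lift-bot, the sort-bot]
6. Technician goes back to the basement with the lift-bot.  [the basement: the lift-bot, the pack-bot | the rooftop: the drill-bot, the grip-bot, the sort-bot]
7. Technician goes to the rooftop with the lift-bot and the pack-bot.  [the basement: — | the rooftop: the drill-bot, the grip-bot, the lift-bot, the pack-bot, the sort-bot]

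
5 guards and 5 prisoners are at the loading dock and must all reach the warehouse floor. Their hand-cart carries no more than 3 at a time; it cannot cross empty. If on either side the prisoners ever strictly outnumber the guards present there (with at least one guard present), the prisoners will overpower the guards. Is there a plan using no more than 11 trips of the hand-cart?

Yes — this plan uses 11 crossings (≤ 11):
1. 2 prisoners → the warehouse floor.  (the loading dock: 5G 3P; the warehouse floor: 0G 2P)
2. 1 prisoner ← the loading dock.  (the loading dock: 5G 4P; the warehouse floor: 0G 1P)
3. 3 prisoners → the warehouse floor.  (the loading dock: 5G 1P; the warehouse floor: 0G 4P)
4. 1 prisoner ← the loading dock.  (the loading dock: 5G 2P; the warehouse floor: 0G 3P)
5. 3 guards → the warehouse floor.  (the loading dock: 2G 2P; the warehouse floor: 3G 3P)
6. 1 guard and 1 prisoner ← the loading dock.  (the loading dock: 3G 3P; the warehouse floor: 2G 2P)
7. 3 guards → the warehouse floor.  (the loading dock: 0G 3P; the warehouse floor: 5G 2P)
8. 1 prisoner ← the loading dock.  (the loading dock: 0G 4P; the warehouse floor: 5G 1P)
9. 2 prisoners → the warehouse floor.  (the loading dock: 0G 2P; the warehouse floor: 5G 3P)
10. 1 prisoner ← the loading dock.  (the loading dock: 0G 3P; the warehouse floor: 5G 2P)
11. 3 prisoners → the warehouse floor.  (the loading dock: 0G 0P; the warehouse floor: 5G 5P)

Yes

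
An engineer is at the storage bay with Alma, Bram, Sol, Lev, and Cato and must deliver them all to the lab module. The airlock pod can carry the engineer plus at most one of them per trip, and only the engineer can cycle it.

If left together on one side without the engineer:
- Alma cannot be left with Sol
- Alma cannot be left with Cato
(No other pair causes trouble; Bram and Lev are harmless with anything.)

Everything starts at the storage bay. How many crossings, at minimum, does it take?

Counting alone: the engineer can take at most 1 across per trip to the lab module, so moving all 5 needs at least 5 loaded trips out, with a return between consecutive ones — at least 9 crossings.
The safety rule pushes this higher. Following every safe sequence of crossings, the most of the 5 that can be at the lab module as the airlock pod arrives there on crossing 9 is 4 — never all 5.
So no plan with fewer than 11 crossings exists, and this one achieves 11:
1. Engineer goes to the lab module with Alma.
2. Engineer goes back to the storage bay alone.
3. Engineer goes to the lab module with Bram.
4. Engineer goes back to the storage bay alone.
5. Engineer goes to the lab module with Sol.
6. Engineer goes back to the storage bay with Alma.
7. Engineer goes to the lab module with Cato.
8. Engineer goes back to the storage bay alone.
9. Engineer goes to the lab module with Lev.
10. Engineer goes back to the storage bay alone.
11. Engineer goes to the lab module with Alma.

11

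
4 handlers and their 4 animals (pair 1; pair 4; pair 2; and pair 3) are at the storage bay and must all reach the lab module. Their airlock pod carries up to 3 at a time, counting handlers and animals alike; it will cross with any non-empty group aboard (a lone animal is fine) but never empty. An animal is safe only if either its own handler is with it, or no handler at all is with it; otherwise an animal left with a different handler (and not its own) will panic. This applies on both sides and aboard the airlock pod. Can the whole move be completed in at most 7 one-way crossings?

No

Counting alone: each trip to the lab module takes at most 3 across and each return brings at least 1 back, so after t trips out (and t−1 returns) at most 3t − (t−1) of the 8 are across; that first reaches 8 at t = 4, so at least 7 crossings are needed.
The safety rule pushes this higher. Following every safe sequence of crossings, the most of the 8 that can be at the lab module as the airlock pod arrives there on crossing 7 is 7 — never all 8.
So the move cannot be finished within 7 crossings. (The shortest complete plan takes 9:)
1. animal 1 and handler 1 cross → the lab module.
2. handler 1 crosses ← the storage bay.
3. animal 4, handler 1, and handler 4 cross → the lab module.
4. animal 1 and handler 1 cross ← the storage bay.
5. handler 1, handler 2, and handler 3 cross → the lab module.
6. animal 4 crosses ← the storage bay.
7. animal 1 and animal 4 cross → the lab module.
8. animal 1 crosses ← the storage bay.
9. animal 1, animal 2, and animal 3 cross → the lab module.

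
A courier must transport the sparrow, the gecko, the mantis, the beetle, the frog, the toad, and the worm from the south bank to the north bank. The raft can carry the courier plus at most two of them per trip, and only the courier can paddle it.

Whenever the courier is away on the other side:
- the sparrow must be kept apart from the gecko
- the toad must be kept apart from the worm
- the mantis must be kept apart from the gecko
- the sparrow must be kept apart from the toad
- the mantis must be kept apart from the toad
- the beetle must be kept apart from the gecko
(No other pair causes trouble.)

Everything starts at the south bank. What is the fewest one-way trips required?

Counting alone: the courier can take at most 2 across per trip to the north bank, so moving all 7 needs at least 4 loaded trips out, with a return between consecutive ones — at least 7 crossings.
The safety rule pushes this higher. Following every safe sequence of crossings, the most of the 7 that can be at the north bank as the raft arrives there on crossing 7 is 6 — never all 7.
So no plan with fewer than 9 crossings exists, and this one achieves 9:
1. Courier goes to the north bank with the gecko and the toad.  [the south bank: the beetle, the frog, the mantis, the sparrow, the worm | the north bank: the gecko, the toad]
2. Courier goes back to the south bank alone.  [the south bank: the beetle, the frog, the mantis, the sparrow, the worm | the north bank: the gecko, the toad]
3. Courier goes to the north bank with the beetle.  [the south bank: the frog, the mantis, the sparrow, the worm | the north bank: the beetle, the gecko, the toad]
4. Courier goes back to the south bank with the gecko.  [the south bank: the frog, the gecko, the mantis, the sparrow, the worm | the north bank: the beetle, the toad]
5. Courier goes to the north bank with the mantis and the sparrow.  [the south bank: the frog, the gecko, the worm | the north bank: the beetle, the mantis, the sparrow, the toad]
6. Courier goes back to the south bank with the toad.  [the south bank: the frog, the gecko, the toad, the worm | the north bank: the beetle, the mantis, the sparrow]
7. Courier goes to the north bank with the frog and the worm.  [the south bank: the gecko, the toad | the north bank: the beetle, the frog, the mantis, the sparrow, the worm]
8. Courier goes back to the south bank alone.  [the south bank: the gecko, the toad | the north bank: the beetle, the frog, the mantis, the sparrow, the worm]
9. Courier goes to the north bank with the gecko and the toad.  [the south bank: — | the north bank: the beetle, the frog, the gecko, the mantis, the sparrow, the toad, the worm]

9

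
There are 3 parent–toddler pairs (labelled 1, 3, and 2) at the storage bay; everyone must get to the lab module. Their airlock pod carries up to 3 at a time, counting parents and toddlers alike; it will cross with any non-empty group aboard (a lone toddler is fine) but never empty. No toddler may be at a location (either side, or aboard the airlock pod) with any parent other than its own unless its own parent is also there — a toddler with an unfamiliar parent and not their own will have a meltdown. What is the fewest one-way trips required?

Counting alone: each trip to the lab module takes at most 3 across and each return brings at least 1 back, so after t trips out (and t−1 returns) at most 3t − (t−1) of the 6 are across; that first reaches 6 at t = 3, so at least 5 crossings are needed.
The plan below uses exactly 5 crossings, so it is optimal:
1. parent 1 and toddler 1 cross → the lab module.
2. parent 1 crosses ← the storage bay.
3. parent 1, parent 2, and parent 3 cross → the lab module.
4. toddler 1 crosses ← the storage bay.
5. toddler 1, toddler 2, and toddler 3 cross → the lab module.

5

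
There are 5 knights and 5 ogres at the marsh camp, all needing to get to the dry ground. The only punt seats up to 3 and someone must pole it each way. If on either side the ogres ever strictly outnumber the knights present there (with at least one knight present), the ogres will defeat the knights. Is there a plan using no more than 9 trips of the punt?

No

Counting alone: each trip to the dry ground takes at most 3 across and each return brings at least 1 back, so after t trips out (and t−1 returns) at most 3t − (t−1) of the 10 are across; that first reaches 10 at t = 5, so at least 9 crossings are needed.
The safety rule pushes this higher. Following every safe sequence of crossings, the most of the 10 that can be at the dry ground as the punt arrives there on crossing 9 is 9 — never all 10.
So the move cannot be finished within 9 crossings. (The shortest complete plan takes 11:)
1. 2 ogres → the dry ground.  (the marsh camp: 5K 3O; the dry ground: 0K 2O)
2. 1 ogre ← the marsh camp.  (the marsh camp: 5K 4O; the dry ground: 0K 1O)
3. 3 ogres → the dry ground.  (the marsh camp: 5K 1O; the dry ground: 0K 4O)
4. 1 ogre ← the marsh camp.  (the marsh camp: 5K 2O; the dry ground: 0K 3O)
5. 3 knights → the dry ground.  (the marsh camp: 2K 2O; the dry ground: 3K 3O)
6. 1 knight and 1 ogre ← the marsh camp.  (the marsh camp: 3K 3O; the dry ground: 2K 2O)
7. 3 knights → the dry ground.  (the marsh camp: 0K 3O; the dry ground: 5K 2O)
8. 1 ogre ← the marsh camp.  (the marsh camp: 0K 4O; the dry ground: 5K 1O)
9. 2 ogres → the dry ground.  (the marsh camp: 0K 2O; the dry ground: 5K 3O)
10. 1 ogre ← the marsh camp.  (the marsh camp: 0K 3O; the dry ground: 5K 2O)
11. 3 ogres → the dry ground.  (the marsh camp: 0K 0O; the dry ground: 5K 5O)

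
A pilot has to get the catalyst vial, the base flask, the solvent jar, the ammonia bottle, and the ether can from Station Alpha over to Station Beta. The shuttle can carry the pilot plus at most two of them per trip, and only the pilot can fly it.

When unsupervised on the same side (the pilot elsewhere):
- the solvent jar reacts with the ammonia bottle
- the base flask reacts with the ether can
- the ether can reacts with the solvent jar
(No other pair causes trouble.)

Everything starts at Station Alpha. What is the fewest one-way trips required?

Counting alone: the pilot can take at most 2 across per trip to Station Beta, so moving all 5 needs at least 3 loaded trips out, with a return between consecutive ones — at least 5 crossings.
The plan below uses exactly 5 crossings, so it is optimal:
1. Pilot goes to Station Beta with the base flask and the solvent jar.
2. Pilot goes back to Station Alpha alone.
3. Pilot goes to Station Beta with the catalyst vial.
4. Pilot goes back to Station Alpha alone.
5. Pilot goes to Station Beta with the ammonia bottle and the ether can.

5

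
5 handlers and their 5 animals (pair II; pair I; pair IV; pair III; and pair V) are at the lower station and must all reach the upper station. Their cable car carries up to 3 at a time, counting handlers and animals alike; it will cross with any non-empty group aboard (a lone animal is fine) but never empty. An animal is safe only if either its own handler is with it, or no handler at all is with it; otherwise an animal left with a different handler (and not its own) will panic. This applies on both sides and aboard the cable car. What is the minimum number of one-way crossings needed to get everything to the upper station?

11

Counting alone: each trip to the upper station takes at most 3 across and each return brings at least 1 back, so after t trips out (and t−1 returns) at most 3t − (t−1) of the 10 are across; that first reaches 10 at t = 5, so at least 9 crossings are needed.
The safety rule pushes this higher. Following every safe sequence of crossings, the most of the 10 that can be at the upper station as the cable car arrives there on crossing 9 is 9 — never all 10.
So no plan with fewer than 11 crossings exists, and this one achieves 11:
1. animal II and handler II cross → the upper station.
2. handler II crosses ← the lower station.
3. animal I, animal III, and animal IV cross → the upper station.
4. animal II crosses ← the lower station.
5. handler I, handler III, and handler IV cross → the upper station.
6. animal I and handler I cross ← the lower station.
7. handler I, handler II, and handler V cross → the upper station.
8. animal IV crosses ← the lower station.
9. animal I and animal II cross → the upper station.
10. animal II crosses ← the lower station.
11. animal II, animal IV, and animal V cross → the upper station.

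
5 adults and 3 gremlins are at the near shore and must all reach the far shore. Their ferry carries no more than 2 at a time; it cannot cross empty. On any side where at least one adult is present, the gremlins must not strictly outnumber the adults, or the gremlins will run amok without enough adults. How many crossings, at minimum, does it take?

13

Counting alone: each trip to the far shore takes at most 2 across and each return brings at least 1 back, so after t trips out (and t−1 returns) at most 2t − (t−1) of the 8 are across; that first reaches 8 at t = 7, so at least 13 crossings are needed.
The plan below uses exactly 13 crossings, so it is optimal:
1. 2 gremlins → the far shore.  (the near shore: 5A 1G; the far shore: 0A 2G)
2. 1 gremlin ← the near shore.  (the near shore: 5A 2G; the far shore: 0A 1G)
3. 2 gremlins → the far shore.  (the near shore: 5A 0G; the far shore: 0A 3G)
4. 1 gremlin ← the near shore.  (the near shore: 5A 1G; the far shore: 0A 2G)
5. 2 adults → the far shore.  (the near shore: 3A 1G; the far shore: 2A 2G)
6. 1 gremlin ← the near shore.  (the near shore: 3A 2G; the far shore: 2A 1G)
7. 1 adult and 1 gremlin → the far shore.  (the near shore: 2A 1G; the far shore: 3A 2G)
8. 1 gremlin ← the near shore.  (the near shore: 2A 2G; the far shore: 3A 1G)
9. 2 gremlins → the far shore.  (the near shore: 2A 0G; the far shore: 3A 3G)
10. 1 gremlin ← the near shore.  (the near shore: 2A 1G; the far shore: 3A 2G)
11. 1 adult and 1 gremlin → the far shore.  (the near shore: 1A 0G; the far shore: 4A 3G)
12. 1 gremlin ← the near shore.  (the near shore: 1A 1G; the far shore: 4A 2G)
13. 1 adult and 1 gremlin → the far shore.  (the near shore: 0A 0G; the far shore: 5A 3G)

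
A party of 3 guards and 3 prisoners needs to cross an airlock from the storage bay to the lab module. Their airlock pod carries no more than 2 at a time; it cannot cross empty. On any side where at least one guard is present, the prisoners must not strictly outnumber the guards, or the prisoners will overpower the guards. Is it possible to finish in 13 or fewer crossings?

Yes — this plan uses 11 crossings (≤ 13):
1. 2 prisoners → the lab module.  (the storage bay: 3G 1P; the lab module: 0G 2P)
2. 1 prisoner ← the storage bay.  (the storage bay: 3G 2P; the lab module: 0G 1P)
3. 2 prisoners → the lab module.  (the storage bay: 3G 0P; the lab module: 0G 3P)
4. 1 prisoner ← the storage bay.  (the storage bay: 3G 1P; the lab module: 0G 2P)
5. 2 guards → the lab module.  (the storage bay: 1G 1P; the lab module: 2G 2P)
6. 1 guard and 1 prisoner ← the storage bay.  (the storage bay: 2G 2P; the lab module: 1G 1P)
7. 2 guards → the lab module.  (the storage bay: 0G 2P; the lab module: 3G 1P)
8. 1 prisoner ← the storage bay.  (the storage bay: 0G 3P; the lab module: 3G 0P)
9. 2 prisoners → the lab module.  (the storage bay: 0G 1P; the lab module: 3G 2P)
10. 1 prisoner ← the storage bay.  (the storage bay: 0G 2P; the lab module: 3G 1P)
11. 2 prisoners → the lab module.  (the storage bay: 0G 0P; the lab module: 3G 3P)

Yes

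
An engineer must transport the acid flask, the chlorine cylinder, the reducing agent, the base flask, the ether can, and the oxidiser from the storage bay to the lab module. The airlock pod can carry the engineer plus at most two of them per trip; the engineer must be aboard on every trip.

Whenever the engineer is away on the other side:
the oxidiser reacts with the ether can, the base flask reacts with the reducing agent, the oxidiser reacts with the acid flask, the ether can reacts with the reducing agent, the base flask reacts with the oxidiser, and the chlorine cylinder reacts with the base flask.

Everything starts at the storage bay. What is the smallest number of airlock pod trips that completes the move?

Whatever the first load, the items left behind include a forbidden pair without the engineer. No opening move is safe, so no plan exists.

impossible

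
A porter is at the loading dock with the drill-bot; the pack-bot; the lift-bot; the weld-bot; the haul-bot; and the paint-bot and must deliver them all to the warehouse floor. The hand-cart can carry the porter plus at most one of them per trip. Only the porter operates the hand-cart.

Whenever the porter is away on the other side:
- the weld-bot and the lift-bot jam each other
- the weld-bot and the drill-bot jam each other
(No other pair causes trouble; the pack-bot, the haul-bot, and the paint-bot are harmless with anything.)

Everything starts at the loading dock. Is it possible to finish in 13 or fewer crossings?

Yes — this plan uses 13 crossings (≤ 13):
1. Porter goes to the warehouse floor with the weld-bot.
2. Porter goes back to the loading dock alone.
3. Porter goes to the warehouse floor with the drill-bot.
4. Porter goes back to the loading dock with the weld-bot.
5. Porter goes to the warehouse floor with the lift-bot.
6. Porter goes back to the loading dock alone.
7. Porter goes to the warehouse floor with the pack-bot.
8. Porter goes back to the loading dock alone.
9. Porter goes to the warehouse floor with the haul-bot.
10. Porter goes back to the loading dock alone.
11. Porter goes to the warehouse floor with the paint-bot.
12. Porter goes back to the loading dock alone.
13. Porter goes to the warehouse floor with the weld-bot.

Yes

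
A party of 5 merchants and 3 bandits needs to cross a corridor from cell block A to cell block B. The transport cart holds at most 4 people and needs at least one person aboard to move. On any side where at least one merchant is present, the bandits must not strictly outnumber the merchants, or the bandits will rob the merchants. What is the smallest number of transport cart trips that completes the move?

5

Counting alone: each trip to cell block B takes at most 4 across and each return brings at least 1 back, so after t trips out (and t−1 returns) at most 4t − (t−1) of the 8 are across; that first reaches 8 at t = 3, so at least 5 crossings are needed.
The plan below uses exactly 5 crossings, so it is optimal:
1. 2 bandits → cell block B.  (cell block A: 5M 1B; cell block B: 0M 2B)
2. 1 bandit ← cell block A.  (cell block A: 5M 2B; cell block B: 0M 1B)
3. 3 merchants and 1 bandit → cell block B.  (cell block A: 2M 1B; cell block B: 3M 2B)
4. 1 bandit ← cell block A.  (cell block A: 2M 2B; cell block B: 3M 1B)
5. 2 merchants and 2 bandits → cell block B.  (cell block A: 0M 0B; cell block B: 5M 3B)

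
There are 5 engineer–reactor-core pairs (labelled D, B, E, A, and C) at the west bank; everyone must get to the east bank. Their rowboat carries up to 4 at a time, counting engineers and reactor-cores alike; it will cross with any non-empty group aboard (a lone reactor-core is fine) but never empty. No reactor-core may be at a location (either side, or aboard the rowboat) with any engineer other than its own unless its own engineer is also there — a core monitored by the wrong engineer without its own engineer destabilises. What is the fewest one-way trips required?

Counting alone: each trip to the east bank takes at most 4 across and each return brings at least 1 back, so after t trips out (and t−1 returns) at most 4t − (t−1) of the 10 are across; that first reaches 10 at t = 3, so at least 5 crossings are needed.
The safety rule pushes this higher. Following every safe sequence of crossings, the most of the 10 that can be at the east bank as the rowboat arrives there on crossing 5 is 9 — never all 10.
So no plan with fewer than 7 crossings exists, and this one achieves 7:
1. engineer D and reactor-core D cross → the east bank.
2. engineer D crosses ← the west bank.
3. reactor-core A, reactor-core B, reactor-core C, and reactor-core E cross → the east bank.
4. reactor-core D crosses ← the west bank.
5. engineer A, engineer B, engineer C, and engineer E cross → the east bank.
6. engineer B and reactor-core B cross ← the west bank.
7. engineer B, engineer D, reactor-core B, and reactor-core D cross → the east bank.

7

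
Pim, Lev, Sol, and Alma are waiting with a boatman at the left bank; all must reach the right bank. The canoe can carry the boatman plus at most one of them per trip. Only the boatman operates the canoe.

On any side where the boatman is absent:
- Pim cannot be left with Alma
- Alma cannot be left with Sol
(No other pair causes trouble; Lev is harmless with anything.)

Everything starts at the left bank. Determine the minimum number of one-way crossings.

9

Counting alone: the boatman can take at most 1 across per trip to the right bank, so moving all 4 needs at least 4 loaded trips out, with a return between consecutive ones — at least 7 crossings.
The safety rule pushes this higher. Following every safe sequence of crossings, the most of the 4 that can be at the right bank as the canoe arrives there on crossing 7 is 3 — never all 4.
So no plan with fewer than 9 crossings exists, and this one achieves 9:
1. Boatman goes to the right bank with Alma.
2. Boatman goes back to the left bank alone.
3. Boatman goes to the right bank with Pim.
4. Boatman goes back to the left bank with Alma.
5. Boatman goes to the right bank with Sol.
6. Boatman goes back to the left bank alone.
7. Boatman goes to the right bank with Lev.
8. Boatman goes back to the left bank alone.
9. Boatman goes to the right bank with Alma.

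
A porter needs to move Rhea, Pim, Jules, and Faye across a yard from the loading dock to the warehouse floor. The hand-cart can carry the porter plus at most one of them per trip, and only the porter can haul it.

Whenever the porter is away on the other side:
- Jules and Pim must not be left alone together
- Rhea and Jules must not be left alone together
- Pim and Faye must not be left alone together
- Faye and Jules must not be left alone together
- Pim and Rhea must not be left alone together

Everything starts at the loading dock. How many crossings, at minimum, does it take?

Whatever the first load, the items left behind include a forbidden pair without the porter. No opening move is safe, so no plan exists.

impossible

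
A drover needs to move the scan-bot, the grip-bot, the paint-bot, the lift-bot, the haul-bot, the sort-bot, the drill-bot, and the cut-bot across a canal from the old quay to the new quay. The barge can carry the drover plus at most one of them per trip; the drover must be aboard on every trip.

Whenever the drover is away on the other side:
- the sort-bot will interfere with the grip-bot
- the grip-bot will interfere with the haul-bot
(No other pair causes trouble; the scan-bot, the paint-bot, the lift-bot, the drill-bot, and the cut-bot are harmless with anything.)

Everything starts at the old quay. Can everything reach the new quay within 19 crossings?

Yes — this plan uses 17 crossings (≤ 19):
1. Drover goes to the new quay with the grip-bot.  [the old quay: the cut-bot, the drill-bot, the haul-bot, the lift-bot, the paint-bot, the scan-bot, the sort-bot | the new quay: the grip-bot]
2. Drover goes back to the old quay alone.  [the old quay: the cut-bot, the drill-bot, the haul-bot, the lift-bot, the paint-bot, the scan-bot, the sort-bot | the new quay: the grip-bot]
3. Drover goes to the new quay with the scan-bot.  [the old quay: the cut-bot, the drill-bot, the haul-bot, the lift-bot, the paint-bot, the sort-bot | the new quay: the grip-bot, the scan-bot]
4. Drover goes back to the old quay alone.  [the old quay: the cut-bot, the drill-bot, the haul-bot, the lift-bot, the paint-bot, the sort-bot | the new quay: the grip-bot, the scan-bot]
5. Drover goes to the new quay with the paint-bot.  [the old quay: the cut-bot, the drill-bot, the haul-bot, the lift-bot, the sort-bot | the new quay: the grip-bot, the paint-bot, the scan-bot]
6. Drover goes back to the old quay alone.  [the old quay: the cut-bot, the drill-bot, the haul-bot, the lift-bot, the sort-bot | the new quay: the grip-bot, the paint-bot, the scan-bot]
7. Drover goes to the new quay with the lift-bot.  [the old quay: the cut-bot, the drill-bot, the haul-bot, the sort-bot | the new quay: the grip-bot, the lift-bot, the paint-bot, the scan-bot]
8. Drover goes back to the old quay alone.  [the old quay: the cut-bot, the drill-bot, the haul-bot, the sort-bot | the new quay: the grip-bot, the lift-bot, the paint-bot, the scan-bot]
9. Drover goes to the new quay with the haul-bot.  [the old quay: the cut-bot, the drill-bot, the sort-bot | the new quay: the grip-bot, the haul-bot, the lift-bot, the paint-bot, the scan-bot]
10. Drover goes back to the old quay with the grip-bot.  [the old quay: the cut-bot, the drill-bot, the grip-bot, the sort-bot | the new quay: the haul-bot, the lift-bot, the paint-bot, the scan-bot]
11. Drover goes to the new quay with the sort-bot.  [the old quay: the cut-bot, the drill-bot, the grip-bot | the new quay: the haul-bot, the lift-bot, the paint-bot, the scan-bot, the sort-bot]
12. Drover goes back to the old quay alone.  [the old quay: the cut-bot, the drill-bot, the grip-bot | the new quay: the haul-bot, the lift-bot, the paint-bot, the scan-bot, the sort-bot]
13. Drover goes to the new quay with the drill-bot.  [the old quay: the cut-bot, the grip-bot | the new quay: the drill-bot, the haul-bot, the lift-bot, the paint-bot, the scan-bot, the sort-bot]
14. Drover goes back to the old quay alone.  [the old quay: the cut-bot, the grip-bot | the new quay: the drill-bot, the haul-bot, the lift-bot, the paint-bot, the scan-bot, the sort-bot]
15. Drover goes to the new quay with the cut-bot.  [the old quay: the grip-bot | the new quay: the cut-bot, the drill-bot, the haul-bot, the lift-bot, the paint-bot, the scan-bot, the sort-bot]
16. Drover goes back to the old quay alone.  [the old quay: the grip-bot | the new quay: the cut-bot, the drill-bot, the haul-bot, the lift-bot, the paint-bot, the scan-bot, the sort-bot]
17. Drover goes to the new quay with the grip-bot.  [the old quay: — | the new quay: the cut-bot, the drill-bot, the grip-bot, the haul-bot, the lift-bot, the paint-bot, the scan-bot, the sort-bot]

Yes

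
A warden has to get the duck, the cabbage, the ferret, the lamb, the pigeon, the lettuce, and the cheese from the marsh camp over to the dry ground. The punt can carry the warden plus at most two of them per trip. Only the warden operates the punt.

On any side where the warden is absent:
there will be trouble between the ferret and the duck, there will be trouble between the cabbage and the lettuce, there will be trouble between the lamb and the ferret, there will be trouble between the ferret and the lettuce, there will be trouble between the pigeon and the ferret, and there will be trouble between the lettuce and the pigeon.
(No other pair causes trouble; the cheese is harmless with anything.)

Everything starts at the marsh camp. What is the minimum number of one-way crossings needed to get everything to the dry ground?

11

Counting alone: the warden can take at most 2 across per trip to the dry ground, so moving all 7 needs at least 4 loaded trips out, with a return between consecutive ones — at least 7 crossings.
The safety rule pushes this higher. Following every safe sequence of crossings, the most of the 7 that can be at the dry ground as the punt arrives there on crossings 7, 9 is 5, 6 respectively — never all 7.
So no plan with fewer than 11 crossings exists, and this one achieves 11:
1. Warden goes to the dry ground with the ferret and the lettuce.
2. Warden goes back to the marsh camp with the ferret.
3. Warden goes to the dry ground with the duck and the ferret.
4. Warden goes back to the marsh camp with the ferret.
5. Warden goes to the dry ground with the ferret and the lamb.
6. Warden goes back to the marsh camp with the ferret.
7. Warden goes to the dry ground with the cabbage and the pigeon.
8. Warden goes back to the marsh camp with the lettuce.
9. Warden goes to the dry ground with the cheese and the ferret.
10. Warden goes back to the marsh camp with the ferret.
11. Warden goes to the dry ground with the ferret and the lettuce.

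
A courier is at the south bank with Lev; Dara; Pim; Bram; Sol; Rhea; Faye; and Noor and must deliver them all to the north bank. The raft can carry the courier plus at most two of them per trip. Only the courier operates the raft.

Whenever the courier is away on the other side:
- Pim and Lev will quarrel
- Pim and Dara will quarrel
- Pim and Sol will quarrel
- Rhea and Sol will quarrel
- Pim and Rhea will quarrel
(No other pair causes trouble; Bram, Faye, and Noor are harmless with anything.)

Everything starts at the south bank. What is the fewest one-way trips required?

13

Counting alone: the courier can take at most 2 across per trip to the north bank, so moving all 8 needs at least 4 loaded trips out, with a return between consecutive ones — at least 7 crossings.
The safety rule pushes this higher. Following every safe sequence of crossings, the most of the 8 that can be at the north bank as the raft arrives there on crossings 7, 9, 11 is 5, 6, 7 respectively — never all 8.
So no plan with fewer than 13 crossings exists, and this one achieves 13:
1. Courier goes to the north bank with Pim and Sol.
2. Courier goes back to the south bank with Pim.
3. Courier goes to the north bank with Lev and Pim.
4. Courier goes back to the south bank with Pim.
5. Courier goes to the north bank with Dara and Pim.
6. Courier goes back to the south bank with Pim.
7. Courier goes to the north bank with Bram and Pim.
8. Courier goes back to the south bank with Pim.
9. Courier goes to the north bank with Faye and Pim.
10. Courier goes back to the south bank with Pim.
11. Courier goes to the north bank with Noor and Pim.
12. Courier goes back to the south bank with Pim.
13. Courier goes to the north bank with Pim and Rhea.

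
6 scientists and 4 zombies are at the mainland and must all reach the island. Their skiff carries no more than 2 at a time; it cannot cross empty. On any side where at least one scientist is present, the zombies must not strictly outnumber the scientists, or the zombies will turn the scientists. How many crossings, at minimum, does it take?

17

Counting alone: each trip to the island takes at most 2 across and each return brings at least 1 back, so after t trips out (and t−1 returns) at most 2t − (t−1) of the 10 are across; that first reaches 10 at t = 9, so at least 17 crossings are needed.
The plan below uses exactly 17 crossings, so it is optimal:
1. 2 zombies → the island.  (the mainland: 6S 2Z; the island: 0S 2Z)
2. 1 zombie ← the mainland.  (the mainland: 6S 3Z; the island: 0S 1Z)
3. 2 zombies → the island.  (the mainland: 6S 1Z; the island: 0S 3Z)
4. 1 zombie ← the mainland.  (the mainland: 6S 2Z; the island: 0S 2Z)
5. 2 scientists → the island.  (the mainland: 4S 2Z; the island: 2S 2Z)
6. 1 zombie ← the mainland.  (the mainland: 4S 3Z; the island: 2S 1Z)
7. 1 scientist and 1 zombie → the island.  (the mainland: 3S 2Z; the island: 3S 2Z)
8. 1 zombie ← the mainland.  (the mainland: 3S 3Z; the island: 3S 1Z)
9. 2 zombies → the island.  (the mainland: 3S 1Z; the island: 3S 3Z)
10. 1 zombie ← the mainland.  (the mainland: 3S 2Z; the island: 3S 2Z)
11. 1 scientist and 1 zombie → the island.  (the mainland: 2S 1Z; the island: 4S 3Z)
12. 1 zombie ← the mainland.  (the mainland: 2S 2Z; the island: 4S 2Z)
13. 2 zombies → the island.  (the mainland: 2S 0Z; the island: 4S 4Z)
14. 1 zombie ← the mainland.  (the mainland: 2S 1Z; the island: 4S 3Z)
15. 1 scientist and 1 zombie → the island.  (the mainland: 1S 0Z; the island: 5S 4Z)
16. 1 zombie ← the mainland.  (the mainland: 1S 1Z; the island: 5S 3Z)
17. 1 scientist and 1 zombie → the island.  (the mainland: 0S 0Z; the island: 6S 4Z)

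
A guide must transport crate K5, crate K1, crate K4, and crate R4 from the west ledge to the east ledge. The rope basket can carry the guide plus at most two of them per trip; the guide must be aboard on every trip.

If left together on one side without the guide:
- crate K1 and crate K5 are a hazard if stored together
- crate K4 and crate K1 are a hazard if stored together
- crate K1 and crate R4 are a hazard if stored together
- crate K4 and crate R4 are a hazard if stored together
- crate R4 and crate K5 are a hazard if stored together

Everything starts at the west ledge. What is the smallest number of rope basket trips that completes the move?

Counting alone: the guide can take at most 2 across per trip to the east ledge, so moving all 4 needs at least 2 loaded trips out, with a return between consecutive ones — at least 3 crossings.
The safety rule pushes this higher. Following every safe sequence of crossings, the most of the 4 that can be at the east ledge as the rope basket arrives there on crossing 3 is 3 — never all 4.
So no plan with fewer than 5 crossings exists, and this one achieves 5:
1. Guide goes to the east ledge with crate K1 and crate R4.  [the west ledge: crate K4, crate K5 | the east ledge: crate K1, crate R4]
2. Guide goes back to the west ledge with crate K1.  [the west ledge: crate K1, crate K4, crate K5 | the east ledge: crate R4]
3. Guide goes to the east ledge with crate K4 and crate K5.  [the west ledge: crate K1 | the east ledge: crate K4, crate K5, crate R4]
4. Guide goes back to the west ledge with crate R4.  [the west ledge: crate K1, crate R4 | the east ledge: crate K4, crate K5]
5. Guide goes to the east ledge with crate K1 and crate R4.  [the west ledge: — | the east ledge: crate K1, crate K4, crate K5, crate R4]

5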